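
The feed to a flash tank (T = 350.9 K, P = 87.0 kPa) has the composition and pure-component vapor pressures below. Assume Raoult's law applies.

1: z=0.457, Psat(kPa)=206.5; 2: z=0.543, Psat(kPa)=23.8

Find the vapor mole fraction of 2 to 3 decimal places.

Raoult's law: Kᵢ = Pᵢˢᵃᵗ/P = Pᵢˢᵃᵗ/87.0.
  K_1 = 206.5/87.0 = 2.37356, K_2 = 23.8/87.0 = 0.27356
Binary case is linear: z₁(K₁−1)(1+V/F(K₂−1)) + z₂(K₂−1)(1+V/F(K₁−1)) = 0
⇒ V/F = [z₁(K₁−1)+z₂(K₂−1)] / [−(K₁−1)(K₂−1)] = 0.2333/0.9978 = 0.234
Compositions from xᵢ = zᵢ/(1+V/F(Kᵢ−1)), yᵢ = Kᵢxᵢ:
  1: x = 0.346, y = 0.821
  2: x = 0.654, y = 0.179

y_2 = 0.179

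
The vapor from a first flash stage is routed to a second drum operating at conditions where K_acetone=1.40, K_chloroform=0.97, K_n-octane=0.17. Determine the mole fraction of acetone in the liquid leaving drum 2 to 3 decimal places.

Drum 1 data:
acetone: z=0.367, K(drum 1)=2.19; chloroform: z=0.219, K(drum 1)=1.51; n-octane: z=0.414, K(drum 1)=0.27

x_acetone (drum 2) = 0.490

Drum 1:
Rachford–Rice: g(ψ₁) = Σ zᵢ(Kᵢ−1)/(1+ψ₁(Kᵢ−1)) = 0.
g(0) = ΣzᵢKᵢ − 1 = 0.246 and g(1) = 1 − Σzᵢ/Kᵢ = -0.846, so a root lies in (0, 1).
Newton iteration, ψ₁⁰ = 0.52:
  ψ₁ = 0.520: g = -0.1291, g' = -0.807 → ψ₁ = 0.360
  ψ₁ = 0.360: g = -0.0099, g' = -0.701 → ψ₁ = 0.346
Converged at ψ₁ = 0.346.
Drum-1 compositions:
  acetone: x = 0.260, y = 0.569
  chloroform: x = 0.186, y = 0.281
  n-octane: x = 0.554, y = 0.150
Drum-2 feed = drum-1 vapor: z₂ = (0.5694, 0.2811, 0.1495).
Drum 2:
Let ψ₂ = V/F and solve Σ zᵢ(Kᵢ−1)/(1+ψ₂(Kᵢ−1)) = 0.
Feasibility: ΣzᵢKᵢ = 1.095, Σzᵢ/Kᵢ = 1.576 — both > 1, two phases present.
Newton–Raphson from ψ₂ = 0.5:
  ψ₂ = 0.500: g = -0.0309, g' = -0.365 → ψ₂ = 0.415
  ψ₂ = 0.415: g = -0.0026, g' = -0.307 → ψ₂ = 0.407
Converged at ψ₂ = 0.407.
  acetone: x = 0.490, y = 0.686
  chloroform: x = 0.285, y = 0.276
  n-octane: x = 0.226, y = 0.038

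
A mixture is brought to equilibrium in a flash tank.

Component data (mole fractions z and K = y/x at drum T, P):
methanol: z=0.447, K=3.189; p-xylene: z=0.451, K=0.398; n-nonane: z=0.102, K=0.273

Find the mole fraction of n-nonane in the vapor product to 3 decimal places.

Newton iteration, ψ⁰ = 0.7:
  ψ = 0.700: g = -0.2338, g' = -1.046 → ψ = 0.476
  ψ = 0.476: g = -0.0151, g' = -0.961 → ψ = 0.461
Converged at ψ = 0.461.
Compositions from xᵢ = zᵢ/(1+ψ(Kᵢ−1)), yᵢ = Kᵢxᵢ:
  methanol: x = 0.223, y = 0.710
  p-xylene: x = 0.624, y = 0.248
  n-nonane: x = 0.153, y = 0.042

y_n-nonane = 0.042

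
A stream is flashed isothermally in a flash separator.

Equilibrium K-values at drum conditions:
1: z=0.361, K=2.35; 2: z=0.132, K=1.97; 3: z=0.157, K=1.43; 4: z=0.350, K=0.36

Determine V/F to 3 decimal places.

Rachford–Rice: g(V/F) = Σ zᵢ(Kᵢ−1)/(1+V/F(Kᵢ−1)) = 0.
Feasibility: ΣzᵢKᵢ = 1.459, Σzᵢ/Kᵢ = 1.303 — both > 1, two phases present.
Newton–Raphson from V/F = 0.5:
  V/F = 0.500: g = 0.1033, g' = -0.621 → V/F = 0.667
  V/F = 0.667: g = -0.0039, g' = -0.682 → V/F = 0.661
Converged at V/F = 0.661.

V/F = 0.661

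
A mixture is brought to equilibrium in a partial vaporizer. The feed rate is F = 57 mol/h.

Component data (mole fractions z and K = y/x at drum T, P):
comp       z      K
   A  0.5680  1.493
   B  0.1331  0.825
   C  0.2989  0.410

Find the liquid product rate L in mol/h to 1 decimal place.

Rachford–Rice: g(β) = Σ zᵢ(Kᵢ−1)/(1+β(Kᵢ−1)) = 0.
Feasibility: ΣzᵢKᵢ = 1.0804, Σzᵢ/Kᵢ = 1.2708 — both > 1, two phases present.
Iterate (Newton) starting at β = 0.38:
  β = 0.3800: g = -0.01643, g' = -0.2755 → β = 0.3204
  β = 0.3204: g = -0.00030, g' = -0.2657 → β = 0.3192
Converged at β = 0.3192.
Then V = β·F = 0.3192·57 = 18.2 mol/h and L = F − V = 38.8 mol/h.

L = 38.8 mol/h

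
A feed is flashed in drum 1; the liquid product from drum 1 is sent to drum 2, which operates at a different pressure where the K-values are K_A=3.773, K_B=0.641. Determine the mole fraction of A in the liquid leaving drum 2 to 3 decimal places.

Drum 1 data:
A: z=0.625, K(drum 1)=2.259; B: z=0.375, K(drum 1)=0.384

Drum 1:
Rachford–Rice: g(ψ₁) = Σ zᵢ(Kᵢ−1)/(1+ψ₁(Kᵢ−1)) = 0.
g(0) = ΣzᵢKᵢ − 1 = 0.556 and g(1) = 1 − Σzᵢ/Kᵢ = -0.253, so a root lies in (0, 1).
Binary case is linear: z₁(K₁−1)(1+ψ₁(K₂−1)) + z₂(K₂−1)(1+ψ₁(K₁−1)) = 0
⇒ ψ₁ = [z₁(K₁−1)+z₂(K₂−1)] / [−(K₁−1)(K₂−1)] = 0.5559/0.7755 = 0.717
Drum-1 compositions:
  A: x = 0.329, y = 0.742
  B: x = 0.671, y = 0.258
Drum-2 feed = drum-1 liquid: z₂ = (0.3285, 0.6715).
Drum 2:
Binary case is linear: z₁(K₁−1)(1+ψ₂(K₂−1)) + z₂(K₂−1)(1+ψ₂(K₁−1)) = 0
⇒ ψ₂ = [z₁(K₁−1)+z₂(K₂−1)] / [−(K₁−1)(K₂−1)] = 0.6700/0.9955 = 0.673
  A: x = 0.115, y = 0.432
  B: x = 0.885, y = 0.568

x_A (drum 2) = 0.115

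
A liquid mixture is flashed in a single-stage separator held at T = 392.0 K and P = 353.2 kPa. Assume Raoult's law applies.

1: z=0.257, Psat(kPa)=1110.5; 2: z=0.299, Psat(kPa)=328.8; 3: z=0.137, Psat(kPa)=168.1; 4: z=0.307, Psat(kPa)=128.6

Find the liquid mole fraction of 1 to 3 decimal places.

x_1 = 0.160

Raoult's law: Kᵢ = Pᵢˢᵃᵗ/P = Pᵢˢᵃᵗ/353.2.
  K_1 = 1110.5/353.2 = 3.14411, K_2 = 328.8/353.2 = 0.93092, K_3 = 168.1/353.2 = 0.47593, K_4 = 128.6/353.2 = 0.36410
Rachford–Rice: g(ψ) = Σ zᵢ(Kᵢ−1)/(1+ψ(Kᵢ−1)) = 0.
Feasibility: ΣzᵢKᵢ = 1.263, Σzᵢ/Kᵢ = 1.534 — both > 1, two phases present.
Iterate (Newton) starting at ψ = 0.56:
  ψ = 0.560: g = -0.1759, g' = -0.620 → ψ = 0.276
  ψ = 0.276: g = 0.0041, g' = -0.701 → ψ = 0.282
Converged at ψ = 0.282.
Compositions from xᵢ = zᵢ/(1+ψ(Kᵢ−1)), yᵢ = Kᵢxᵢ:
  1: x = 0.160, y = 0.503
  2: x = 0.305, y = 0.284
  3: x = 0.161, y = 0.077
  4: x = 0.374, y = 0.136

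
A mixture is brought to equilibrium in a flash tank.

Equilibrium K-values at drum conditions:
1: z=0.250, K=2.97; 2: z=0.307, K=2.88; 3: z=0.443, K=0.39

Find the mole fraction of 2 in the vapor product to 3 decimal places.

y_2 = 0.387

Let β = V/F and solve Σ zᵢ(Kᵢ−1)/(1+β(Kᵢ−1)) = 0.
g(0) = ΣzᵢKᵢ − 1 = 0.799 and g(1) = 1 − Σzᵢ/Kᵢ = -0.327, so a root lies in (0, 1).
Newton iteration, β⁰ = 0.45:
  β = 0.450: g = 0.2012, g' = -0.904 → β = 0.673
  β = 0.673: g = 0.0085, g' = -0.865 → β = 0.682
Converged at β = 0.682.
Compositions from xᵢ = zᵢ/(1+β(Kᵢ−1)), yᵢ = Kᵢxᵢ:
  1: x = 0.107, y = 0.317
  2: x = 0.134, y = 0.387
  3: x = 0.759, y = 0.296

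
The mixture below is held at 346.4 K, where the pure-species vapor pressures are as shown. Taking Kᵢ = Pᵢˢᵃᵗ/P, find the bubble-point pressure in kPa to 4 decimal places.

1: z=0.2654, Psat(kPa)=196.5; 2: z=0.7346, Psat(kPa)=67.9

Pbub = 102.0304 kPa

At the bubble point ψ → 0, so ΣzᵢKᵢ = 1 with Kᵢ = Pᵢˢᵃᵗ/P ⇒ P = ΣzᵢPᵢˢᵃᵗ.
P = 0.2654·196.5 + 0.7346·67.9 = 102.0304 kPa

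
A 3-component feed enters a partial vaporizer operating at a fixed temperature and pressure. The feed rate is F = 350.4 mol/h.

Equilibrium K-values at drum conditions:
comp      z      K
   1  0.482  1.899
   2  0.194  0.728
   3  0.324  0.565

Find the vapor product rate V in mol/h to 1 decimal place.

V = 243.1 mol/h

Material balance + equilibrium reduce to Σ zᵢ(Kᵢ−1)/(1+ψ(Kᵢ−1)) = 0.
Feasibility: ΣzᵢKᵢ = 1.240, Σzᵢ/Kᵢ = 1.094 — both > 1, two phases present.
Iterate (Newton) starting at ψ = 0.38:
  ψ = 0.380: g = 0.0953, g' = -0.322 → ψ = 0.676
  ψ = 0.676: g = 0.0053, g' = -0.295 → ψ = 0.694
Converged at ψ = 0.694.
Then V = ψ·F = 0.6937·350.4 = 243.1 mol/h and L = F − V = 107.3 mol/h.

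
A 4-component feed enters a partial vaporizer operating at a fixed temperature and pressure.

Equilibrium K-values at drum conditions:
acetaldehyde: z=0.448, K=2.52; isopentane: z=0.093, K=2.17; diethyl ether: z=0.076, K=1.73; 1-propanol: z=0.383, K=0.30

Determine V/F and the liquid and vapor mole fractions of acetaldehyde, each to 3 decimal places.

V/F = 0.596, x_acetaldehyde = 0.235, y_acetaldehyde = 0.592

Newton–Raphson from V/F = 0.49:
  V/F = 0.490: g = 0.0922, g' = -0.848 → V/F = 0.599
  V/F = 0.599: g = -0.0024, g' = -0.904 → V/F = 0.596
Converged at V/F = 0.596.
Compositions from xᵢ = zᵢ/(1+V/F(Kᵢ−1)), yᵢ = Kᵢxᵢ:
  acetaldehyde: x = 0.235, y = 0.592
  isopentane: x = 0.055, y = 0.119
  diethyl ether: x = 0.053, y = 0.092
  1-propanol: x = 0.657, y = 0.197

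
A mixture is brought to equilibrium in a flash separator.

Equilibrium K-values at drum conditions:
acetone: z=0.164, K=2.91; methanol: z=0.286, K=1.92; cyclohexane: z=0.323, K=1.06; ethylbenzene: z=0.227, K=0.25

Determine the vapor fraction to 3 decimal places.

Let ψ = V/F and solve Σ zᵢ(Kᵢ−1)/(1+ψ(Kᵢ−1)) = 0.
Feasibility: ΣzᵢKᵢ = 1.425, Σzᵢ/Kᵢ = 1.418 — both > 1, two phases present.
Newton–Raphson from ψ = 0.35:
  ψ = 0.350: g = 0.1749, g' = -0.589 → ψ = 0.647
  ψ = 0.647: g = -0.0069, g' = -0.698 → ψ = 0.637
Converged at ψ = 0.637.

ψ = 0.637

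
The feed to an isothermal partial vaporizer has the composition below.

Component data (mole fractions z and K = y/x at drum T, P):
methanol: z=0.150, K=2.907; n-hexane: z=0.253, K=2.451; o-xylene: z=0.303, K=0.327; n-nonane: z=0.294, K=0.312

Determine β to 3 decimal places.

β = 0.222

Rachford–Rice: g(β) = Σ zᵢ(Kᵢ−1)/(1+β(Kᵢ−1)) = 0.
g(0) = ΣzᵢKᵢ − 1 = 0.247 and g(1) = 1 − Σzᵢ/Kᵢ = -1.024, so a root lies in (0, 1).
Newton–Raphson from β = 0.39:
  β = 0.390: g = -0.1545, g' = -0.909 → β = 0.220
  β = 0.220: g = 0.0020, g' = -0.959 → β = 0.222
Converged at β = 0.222.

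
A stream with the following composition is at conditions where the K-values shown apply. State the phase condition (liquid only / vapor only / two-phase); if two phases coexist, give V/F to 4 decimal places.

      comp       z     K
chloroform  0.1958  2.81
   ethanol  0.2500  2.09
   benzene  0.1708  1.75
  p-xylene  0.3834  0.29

ΣzᵢKᵢ = 1.4828; Σzᵢ/Kᵢ = 1.6090.
Both exceed 1, so a two-phase solution exists.
Material balance + equilibrium reduce to Σ zᵢ(Kᵢ−1)/(1+ψ(Kᵢ−1)) = 0.
Iterate (Newton) starting at ψ = 0.66:
  ψ = 0.6600: g = -0.10660, g' = -0.9611 → ψ = 0.5491
  ψ = 0.5491: g = -0.00719, g' = -0.8450 → ψ = 0.5406
  ψ = 0.5406: g = -0.00002, g' = -0.8391 → ψ = 0.5405
Converged at ψ = 0.5405.

two-phase, V/F = 0.5405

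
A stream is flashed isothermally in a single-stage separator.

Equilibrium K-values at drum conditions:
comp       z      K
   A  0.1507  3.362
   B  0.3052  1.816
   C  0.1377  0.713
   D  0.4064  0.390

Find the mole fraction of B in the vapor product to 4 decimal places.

Let β = V/F and solve Σ zᵢ(Kᵢ−1)/(1+β(Kᵢ−1)) = 0.
g(0) = ΣzᵢKᵢ − 1 = 0.3176 and g(1) = 1 − Σzᵢ/Kᵢ = -0.4481, so a root lies in (0, 1).
Iterate (Newton) starting at β = 0.5:
  β = 0.5000: g = -0.06275, g' = -0.6078 → β = 0.3968
  β = 0.3968: g = 0.00023, g' = -0.6177 → β = 0.3971
Converged at β = 0.3971.
Compositions from xᵢ = zᵢ/(1+β(Kᵢ−1)), yᵢ = Kᵢxᵢ:
  A: x = 0.0778, y = 0.2614
  B: x = 0.2305, y = 0.4186
  C: x = 0.1554, y = 0.1108
  D: x = 0.5363, y = 0.2092

y_B = 0.4186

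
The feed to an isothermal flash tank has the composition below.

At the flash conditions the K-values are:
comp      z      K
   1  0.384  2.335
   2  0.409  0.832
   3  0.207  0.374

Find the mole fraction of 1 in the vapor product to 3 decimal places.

Material balance + equilibrium reduce to Σ zᵢ(Kᵢ−1)/(1+β(Kᵢ−1)) = 0.
g(0) = ΣzᵢKᵢ − 1 = 0.314 and g(1) = 1 − Σzᵢ/Kᵢ = -0.210, so a root lies in (0, 1).
Iterate (Newton) starting at β = 0.64:
  β = 0.640: g = -0.0167, g' = -0.439 → β = 0.602
Converged at β = 0.602.
Compositions from xᵢ = zᵢ/(1+β(Kᵢ−1)), yᵢ = Kᵢxᵢ:
  1: x = 0.213, y = 0.497
  2: x = 0.455, y = 0.379
  3: x = 0.332, y = 0.124

y_1 = 0.497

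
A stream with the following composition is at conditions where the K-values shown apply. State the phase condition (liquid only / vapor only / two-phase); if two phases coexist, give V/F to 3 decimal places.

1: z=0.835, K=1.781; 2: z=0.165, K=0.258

two-phase, V/F = 0.914

ΣzᵢKᵢ = 1.530; Σzᵢ/Kᵢ = 1.108.
Both exceed 1, so a two-phase solution exists.
Let ψ = V/F and solve Σ zᵢ(Kᵢ−1)/(1+ψ(Kᵢ−1)) = 0.
Binary case is linear: z₁(K₁−1)(1+ψ(K₂−1)) + z₂(K₂−1)(1+ψ(K₁−1)) = 0
⇒ ψ = [z₁(K₁−1)+z₂(K₂−1)] / [−(K₁−1)(K₂−1)] = 0.5297/0.5795 = 0.914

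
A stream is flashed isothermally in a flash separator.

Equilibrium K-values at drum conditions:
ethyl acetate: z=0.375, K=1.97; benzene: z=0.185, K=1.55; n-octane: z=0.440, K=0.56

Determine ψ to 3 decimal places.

ψ = 0.731

Material balance + equilibrium reduce to Σ zᵢ(Kᵢ−1)/(1+ψ(Kᵢ−1)) = 0.
Check two-phase: ΣzᵢKᵢ = 1.272 > 1 and Σzᵢ/Kᵢ = 1.095 > 1, so g(0) = 0.272 > 0 and g(1) = -0.095 < 0.
Newton iteration, ψ⁰ = 0.59:
  ψ = 0.590: g = 0.0467, g' = -0.330 → ψ = 0.731
Converged at ψ = 0.731.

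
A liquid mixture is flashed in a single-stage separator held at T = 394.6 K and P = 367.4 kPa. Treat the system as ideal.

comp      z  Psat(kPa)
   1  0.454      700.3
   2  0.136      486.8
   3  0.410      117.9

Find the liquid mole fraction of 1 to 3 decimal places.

Raoult's law: Kᵢ = Pᵢˢᵃᵗ/P = Pᵢˢᵃᵗ/367.4.
  K_1 = 700.3/367.4 = 1.90610, K_2 = 486.8/367.4 = 1.32499, K_3 = 117.9/367.4 = 0.32090
Rachford–Rice: g(V/F) = Σ zᵢ(Kᵢ−1)/(1+V/F(Kᵢ−1)) = 0.
g(0) = ΣzᵢKᵢ − 1 = 0.177 and g(1) = 1 − Σzᵢ/Kᵢ = -0.618, so a root lies in (0, 1).
Newton–Raphson from V/F = 0.68:
  V/F = 0.680: g = -0.2266, g' = -0.805 → V/F = 0.399
  V/F = 0.399: g = -0.0404, g' = -0.568 → V/F = 0.327
  V/F = 0.327: g = -0.0008, g' = -0.546 → V/F = 0.326
Converged at V/F = 0.326.
Compositions from xᵢ = zᵢ/(1+V/F(Kᵢ−1)), yᵢ = Kᵢxᵢ:
  1: x = 0.351, y = 0.668
  2: x = 0.123, y = 0.163
  3: x = 0.527, y = 0.169

x_1 = 0.351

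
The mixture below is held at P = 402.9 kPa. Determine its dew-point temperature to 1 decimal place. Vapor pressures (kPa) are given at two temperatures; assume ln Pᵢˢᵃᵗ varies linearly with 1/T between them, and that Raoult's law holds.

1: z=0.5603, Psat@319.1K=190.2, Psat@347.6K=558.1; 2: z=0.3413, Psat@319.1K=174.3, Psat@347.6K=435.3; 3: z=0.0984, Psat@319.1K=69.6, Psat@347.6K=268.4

Dew-point temperature: Σzᵢ·P/Pᵢˢᵃᵗ(T) = 1. Interpolate ln Pᵢˢᵃᵗ = aᵢ + bᵢ/T.
  T = 319.1 K: ΣzᵢP/Pᵢˢᵃᵗ = 2.5454
  T = 347.6 K: ΣzᵢP/Pᵢˢᵃᵗ = 0.8681
  T = 333.4 K: ΣzᵢP/Pᵢˢᵃᵗ = 1.4458
  T = 340.5 K: ΣzᵢP/Pᵢˢᵃᵗ = 1.1136
  T = 344.1 K: ΣzᵢP/Pᵢˢᵃᵗ = 0.9801
  T = 342.3 K: ΣzᵢP/Pᵢˢᵃᵗ = 1.0443
Interpolating between 342.3 K and 344.1 K gives T ≈ 343.5 K.

T = 343.5 K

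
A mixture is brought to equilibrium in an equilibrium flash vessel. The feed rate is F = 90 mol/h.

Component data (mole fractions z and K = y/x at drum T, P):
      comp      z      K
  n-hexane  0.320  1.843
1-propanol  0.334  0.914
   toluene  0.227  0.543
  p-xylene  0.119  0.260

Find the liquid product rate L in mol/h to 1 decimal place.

Material balance + equilibrium reduce to Σ zᵢ(Kᵢ−1)/(1+V/F(Kᵢ−1)) = 0.
g(0) = ΣzᵢKᵢ − 1 = 0.049 and g(1) = 1 − Σzᵢ/Kᵢ = -0.415, so a root lies in (0, 1).
Newton iteration, V/F⁰ = 0.38:
  V/F = 0.380: g = -0.0734, g' = -0.329 → V/F = 0.157
  V/F = 0.157: g = -0.0021, g' = -0.318 → V/F = 0.150
Converged at V/F = 0.150.
Then V = V/F·F = 0.1498·90 = 13.5 mol/h and L = F − V = 76.5 mol/h.

L = 76.5 mol/h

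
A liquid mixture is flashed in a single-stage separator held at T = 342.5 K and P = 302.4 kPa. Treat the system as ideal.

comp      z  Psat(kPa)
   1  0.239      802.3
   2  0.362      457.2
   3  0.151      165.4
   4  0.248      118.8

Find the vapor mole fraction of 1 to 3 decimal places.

y_1 = 0.314

Raoult's law: Kᵢ = Pᵢˢᵃᵗ/P = Pᵢˢᵃᵗ/302.4.
  K_1 = 802.3/302.4 = 2.65311, K_2 = 457.2/302.4 = 1.51190, K_3 = 165.4/302.4 = 0.54696, K_4 = 118.8/302.4 = 0.39286
Newton–Raphson from ψ = 0.5:
  ψ = 0.500: g = 0.0592, g' = -0.496 → ψ = 0.619
  ψ = 0.619: g = -0.0005, g' = -0.509 → ψ = 0.618
Converged at ψ = 0.618.
Compositions from xᵢ = zᵢ/(1+ψ(Kᵢ−1)), yᵢ = Kᵢxᵢ:
  1: x = 0.118, y = 0.314
  2: x = 0.275, y = 0.416
  3: x = 0.210, y = 0.115
  4: x = 0.397, y = 0.156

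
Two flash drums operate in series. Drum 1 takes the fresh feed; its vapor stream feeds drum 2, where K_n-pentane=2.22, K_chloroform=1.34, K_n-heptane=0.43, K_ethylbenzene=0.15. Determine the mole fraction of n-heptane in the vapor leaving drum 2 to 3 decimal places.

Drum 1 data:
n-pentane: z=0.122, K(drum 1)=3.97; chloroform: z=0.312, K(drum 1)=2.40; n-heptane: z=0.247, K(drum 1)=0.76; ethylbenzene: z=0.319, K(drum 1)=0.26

Drum 1:
Iterate (Newton) starting at ψ₁ = 0.41:
  ψ₁ = 0.410: g = 0.0363, g' = -0.843 → ψ₁ = 0.453
Converged at ψ₁ = 0.453.
Drum-1 compositions:
  n-pentane: x = 0.052, y = 0.206
  chloroform: x = 0.191, y = 0.458
  n-heptane: x = 0.277, y = 0.211
  ethylbenzene: x = 0.480, y = 0.125
Drum-2 feed = drum-1 vapor: z₂ = (0.2065, 0.4581, 0.2106, 0.1248).
Drum 2:
Material balance + equilibrium reduce to Σ zᵢ(Kᵢ−1)/(1+ψ₂(Kᵢ−1)) = 0.
Feasibility: ΣzᵢKᵢ = 1.182, Σzᵢ/Kᵢ = 1.757 — both > 1, two phases present.
Newton–Raphson from ψ₂ = 0.5:
  ψ₂ = 0.500: g = -0.0628, g' = -0.564 → ψ₂ = 0.389
  ψ₂ = 0.389: g = -0.0042, g' = -0.497 → ψ₂ = 0.380
Converged at ψ₂ = 0.380.
  n-pentane: x = 0.141, y = 0.313
  chloroform: x = 0.406, y = 0.544
  n-heptane: x = 0.269, y = 0.116
  ethylbenzene: x = 0.184, y = 0.028

y_n-heptane (drum 2) = 0.116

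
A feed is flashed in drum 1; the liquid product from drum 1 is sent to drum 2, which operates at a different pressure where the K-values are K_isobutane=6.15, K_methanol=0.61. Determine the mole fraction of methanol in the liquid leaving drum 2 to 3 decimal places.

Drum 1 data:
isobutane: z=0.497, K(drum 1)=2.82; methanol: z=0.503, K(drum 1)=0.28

x_methanol (drum 2) = 0.930

Drum 1:
Rachford–Rice: g(ψ₁) = Σ zᵢ(Kᵢ−1)/(1+ψ₁(Kᵢ−1)) = 0.
Feasibility: ΣzᵢKᵢ = 1.542, Σzᵢ/Kᵢ = 1.973 — both > 1, two phases present.
Iterate (Newton) starting at ψ₁ = 0.37:
  ψ₁ = 0.370: g = 0.0469, g' = -1.072 → ψ₁ = 0.414
Converged at ψ₁ = 0.414.
Drum-1 compositions:
  isobutane: x = 0.283, y = 0.799
  methanol: x = 0.717, y = 0.201
Drum-2 feed = drum-1 liquid: z₂ = (0.2835, 0.7165).
Drum 2:
Rachford–Rice: g(ψ₂) = Σ zᵢ(Kᵢ−1)/(1+ψ₂(Kᵢ−1)) = 0.
g(0) = ΣzᵢKᵢ − 1 = 1.180 and g(1) = 1 − Σzᵢ/Kᵢ = -0.221, so a root lies in (0, 1).
Binary case is linear: z₁(K₁−1)(1+ψ₂(K₂−1)) + z₂(K₂−1)(1+ψ₂(K₁−1)) = 0
⇒ ψ₂ = [z₁(K₁−1)+z₂(K₂−1)] / [−(K₁−1)(K₂−1)] = 1.1804/2.0085 = 0.588
  isobutane: x = 0.070, y = 0.433
  methanol: x = 0.930, y = 0.567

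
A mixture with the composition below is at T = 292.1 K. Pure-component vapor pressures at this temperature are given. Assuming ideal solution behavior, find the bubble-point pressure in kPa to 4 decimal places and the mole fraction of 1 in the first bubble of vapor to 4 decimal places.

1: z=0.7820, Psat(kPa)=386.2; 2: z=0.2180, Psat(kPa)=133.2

At the bubble point ψ → 0, so ΣzᵢKᵢ = 1 with Kᵢ = Pᵢˢᵃᵗ/P ⇒ P = ΣzᵢPᵢˢᵃᵗ.
P = 0.7820·386.2 + 0.2180·133.2 = 331.0460 kPa
yᵢ = zᵢPᵢˢᵃᵗ/P ⇒ y_1 = 0.7820·386.2/331.0460 = 0.9123

Pbub = 331.0460 kPa, y_1 = 0.9123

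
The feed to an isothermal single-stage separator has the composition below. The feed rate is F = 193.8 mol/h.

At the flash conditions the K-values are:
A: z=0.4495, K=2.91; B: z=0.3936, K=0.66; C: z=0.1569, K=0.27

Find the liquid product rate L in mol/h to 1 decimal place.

Rachford–Rice: g(V/F) = Σ zᵢ(Kᵢ−1)/(1+V/F(Kᵢ−1)) = 0.
g(0) = ΣzᵢKᵢ − 1 = 0.6102 and g(1) = 1 − Σzᵢ/Kᵢ = -0.3319, so a root lies in (0, 1).
Iterate (Newton) starting at V/F = 0.47:
  V/F = 0.4700: g = 0.11878, g' = -0.7136 → V/F = 0.6365
  V/F = 0.6365: g = 0.00278, g' = -0.6998 → V/F = 0.6404
Converged at V/F = 0.6404.
Then V = V/F·F = 0.6404·193.8 = 124.1 mol/h and L = F − V = 69.7 mol/h.

L = 69.7 mol/h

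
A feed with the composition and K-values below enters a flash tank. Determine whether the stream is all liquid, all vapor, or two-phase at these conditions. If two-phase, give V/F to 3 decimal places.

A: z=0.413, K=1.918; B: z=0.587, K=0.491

ΣzᵢKᵢ = 1.080; Σzᵢ/Kᵢ = 1.411.
Both exceed 1, so a two-phase solution exists.
Material balance + equilibrium reduce to Σ zᵢ(Kᵢ−1)/(1+ψ(Kᵢ−1)) = 0.
Binary case is linear: z₁(K₁−1)(1+ψ(K₂−1)) + z₂(K₂−1)(1+ψ(K₁−1)) = 0
⇒ ψ = [z₁(K₁−1)+z₂(K₂−1)] / [−(K₁−1)(K₂−1)] = 0.0804/0.4673 = 0.172

two-phase, V/F = 0.172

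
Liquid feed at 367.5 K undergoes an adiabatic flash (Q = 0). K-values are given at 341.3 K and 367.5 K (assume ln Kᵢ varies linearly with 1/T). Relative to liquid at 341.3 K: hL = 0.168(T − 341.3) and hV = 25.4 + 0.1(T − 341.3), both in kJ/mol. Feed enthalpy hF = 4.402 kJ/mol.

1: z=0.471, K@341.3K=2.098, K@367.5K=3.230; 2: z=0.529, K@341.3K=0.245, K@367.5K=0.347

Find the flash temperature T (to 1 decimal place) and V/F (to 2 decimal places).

Adiabatic flash: solve Rachford–Rice at each trial T, then check hF = ψ·hV(T) + (1−ψ)·hL(T).
  T = 341.3 K: K = (2.098, 0.245), RR gives ψ = 0.142, H_out = 3.608 kJ/mol
  T = 367.5 K: K = (3.230, 0.347), RR gives ψ = 0.484, H_out = 15.834 kJ/mol
  T = 354.4 K: K = (2.624, 0.293), RR gives ψ = 0.341, H_out = 10.556 kJ/mol
  T = 347.9 K: K = (2.353, 0.269), RR gives ψ = 0.253, H_out = 7.427 kJ/mol
  T = 344.6 K: K = (2.223, 0.257), RR gives ψ = 0.201, H_out = 5.620 kJ/mol
  T = 343.0 K: K = (2.162, 0.251), RR gives ψ = 0.174, H_out = 4.674 kJ/mol
Linear interpolation between T = 341.3 (H_out = 3.608) and T = 343.0 (H_out = 4.674) on hF = 4.402 gives T ≈ 342.6 K, at which ψ = 0.17.

T = 342.6 K, V/F = 0.17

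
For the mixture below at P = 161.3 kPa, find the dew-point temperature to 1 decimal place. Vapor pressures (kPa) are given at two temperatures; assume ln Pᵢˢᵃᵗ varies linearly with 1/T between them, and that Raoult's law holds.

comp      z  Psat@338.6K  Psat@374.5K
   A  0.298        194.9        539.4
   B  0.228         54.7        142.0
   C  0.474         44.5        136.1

T = 371.0 K

Dew-point temperature: Σzᵢ·P/Pᵢˢᵃᵗ(T) = 1. Interpolate ln Pᵢˢᵃᵗ = aᵢ + bᵢ/T.
  T = 338.6 K: ΣzᵢP/Pᵢˢᵃᵗ = 2.6371
  T = 374.5 K: ΣzᵢP/Pᵢˢᵃᵗ = 0.9099
  T = 356.6 K: ΣzᵢP/Pᵢˢᵃᵗ = 1.5048
  T = 365.6 K: ΣzᵢP/Pᵢˢᵃᵗ = 1.1611
  T = 370.1 K: ΣzᵢP/Pᵢˢᵃᵗ = 1.0249
  T = 372.3 K: ΣzᵢP/Pᵢˢᵃᵗ = 0.9653
Interpolating between 370.1 K and 372.3 K gives T ≈ 371.0 K.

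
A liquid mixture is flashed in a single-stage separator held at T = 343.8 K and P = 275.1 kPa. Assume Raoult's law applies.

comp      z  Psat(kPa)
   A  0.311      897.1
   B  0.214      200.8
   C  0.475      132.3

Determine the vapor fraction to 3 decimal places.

ψ = 0.390

Raoult's law: Kᵢ = Pᵢˢᵃᵗ/P = Pᵢˢᵃᵗ/275.1.
  K_A = 897.1/275.1 = 3.26100, K_B = 200.8/275.1 = 0.72992, K_C = 132.3/275.1 = 0.48092
Let ψ = V/F and solve Σ zᵢ(Kᵢ−1)/(1+ψ(Kᵢ−1)) = 0.
g(0) = ΣzᵢKᵢ − 1 = 0.399 and g(1) = 1 − Σzᵢ/Kᵢ = -0.376, so a root lies in (0, 1).
Iterate (Newton) starting at ψ = 0.7:
  ψ = 0.700: g = -0.1863, g' = -0.578 → ψ = 0.378
  ψ = 0.378: g = 0.0083, g' = -0.680 → ψ = 0.390
Converged at ψ = 0.390.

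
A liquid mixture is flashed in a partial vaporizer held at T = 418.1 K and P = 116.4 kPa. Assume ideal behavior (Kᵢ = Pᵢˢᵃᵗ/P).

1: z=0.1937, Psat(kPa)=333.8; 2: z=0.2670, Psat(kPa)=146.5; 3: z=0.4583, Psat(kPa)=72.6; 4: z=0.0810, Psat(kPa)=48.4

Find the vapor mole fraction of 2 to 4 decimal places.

Raoult's law: Kᵢ = Pᵢˢᵃᵗ/P = Pᵢˢᵃᵗ/116.4.
  K_1 = 333.8/116.4 = 2.867698, K_2 = 146.5/116.4 = 1.258591, K_3 = 72.6/116.4 = 0.623711, K_4 = 48.4/116.4 = 0.415808
Material balance + equilibrium reduce to Σ zᵢ(Kᵢ−1)/(1+V/F(Kᵢ−1)) = 0.
Feasibility: ΣzᵢKᵢ = 1.2110, Σzᵢ/Kᵢ = 1.2093 — both > 1, two phases present.
Newton–Raphson from V/F = 0.52:
  V/F = 0.5200: g = -0.03798, g' = -0.3451 → V/F = 0.4099
  V/F = 0.4099: g = 0.00120, g' = -0.3699 → V/F = 0.4132
Converged at V/F = 0.4132.
Compositions from xᵢ = zᵢ/(1+V/F(Kᵢ−1)), yᵢ = Kᵢxᵢ:
  1: x = 0.1093, y = 0.3135
  2: x = 0.2412, y = 0.3036
  3: x = 0.5427, y = 0.3385
  4: x = 0.1068, y = 0.0444

y_2 = 0.3036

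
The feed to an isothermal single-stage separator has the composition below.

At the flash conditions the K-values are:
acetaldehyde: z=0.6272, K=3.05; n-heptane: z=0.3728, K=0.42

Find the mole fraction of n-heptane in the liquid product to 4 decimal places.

Rachford–Rice: g(β) = Σ zᵢ(Kᵢ−1)/(1+β(Kᵢ−1)) = 0.
g(0) = ΣzᵢKᵢ − 1 = 1.0695 and g(1) = 1 − Σzᵢ/Kᵢ = -0.0933, so a root lies in (0, 1).
Newton–Raphson from β = 0.56:
  β = 0.5600: g = 0.27835, g' = -0.8464 → β = 0.8889
  β = 0.8889: g = 0.00926, g' = -0.8653 → β = 0.8996
  β = 0.8996: g = -0.00005, g' = -0.8742 → β = 0.8995
Converged at β = 0.8995.
Compositions from xᵢ = zᵢ/(1+β(Kᵢ−1)), yᵢ = Kᵢxᵢ:
  acetaldehyde: x = 0.2205, y = 0.6726
  n-heptane: x = 0.7795, y = 0.3274

x_n-heptane = 0.7795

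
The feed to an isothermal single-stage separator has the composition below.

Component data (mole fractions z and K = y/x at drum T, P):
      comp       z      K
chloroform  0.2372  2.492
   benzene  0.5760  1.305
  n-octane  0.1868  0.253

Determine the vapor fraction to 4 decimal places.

ψ = 0.7393

Material balance + equilibrium reduce to Σ zᵢ(Kᵢ−1)/(1+ψ(Kᵢ−1)) = 0.
g(0) = ΣzᵢKᵢ − 1 = 0.3900 and g(1) = 1 − Σzᵢ/Kᵢ = -0.2749, so a root lies in (0, 1).
Iterate (Newton) starting at ψ = 0.62:
  ψ = 0.6200: g = 0.07167, g' = -0.5420 → ψ = 0.7522
  ψ = 0.7522: g = -0.00886, g' = -0.6958 → ψ = 0.7395
  ψ = 0.7395: g = -0.00013, g' = -0.6753 → ψ = 0.7393
Converged at ψ = 0.7393.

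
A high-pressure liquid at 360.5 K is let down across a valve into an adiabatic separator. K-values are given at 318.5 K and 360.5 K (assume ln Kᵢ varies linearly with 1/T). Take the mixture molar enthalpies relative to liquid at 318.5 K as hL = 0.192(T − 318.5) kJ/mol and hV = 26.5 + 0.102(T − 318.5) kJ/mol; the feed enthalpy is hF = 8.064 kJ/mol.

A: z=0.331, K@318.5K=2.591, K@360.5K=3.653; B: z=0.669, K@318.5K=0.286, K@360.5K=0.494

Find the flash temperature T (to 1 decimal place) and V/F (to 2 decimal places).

Adiabatic flash: solve Rachford–Rice at each trial T, then check hF = ψ·hV(T) + (1−ψ)·hL(T).
  T = 318.5 K: K = (2.591, 0.286), RR gives ψ = 0.043, H_out = 1.142 kJ/mol
  T = 360.5 K: K = (3.653, 0.494), RR gives ψ = 0.402, H_out = 17.197 kJ/mol
  T = 339.5 K: K = (3.109, 0.382), RR gives ψ = 0.219, H_out = 9.414 kJ/mol
  T = 329.0 K: K = (2.847, 0.332), RR gives ψ = 0.133, H_out = 5.424 kJ/mol
  T = 334.2 K: K = (2.976, 0.357), RR gives ψ = 0.176, H_out = 7.425 kJ/mol
  T = 336.9 K: K = (3.044, 0.370), RR gives ψ = 0.198, H_out = 8.443 kJ/mol
  T = 335.5 K: K = (3.009, 0.363), RR gives ψ = 0.186, H_out = 7.917 kJ/mol
Linear interpolation between T = 335.5 (H_out = 7.917) and T = 336.9 (H_out = 8.443) on hF = 8.064 gives T ≈ 335.9 K, at which ψ = 0.19.

T = 335.9 K, V/F = 0.19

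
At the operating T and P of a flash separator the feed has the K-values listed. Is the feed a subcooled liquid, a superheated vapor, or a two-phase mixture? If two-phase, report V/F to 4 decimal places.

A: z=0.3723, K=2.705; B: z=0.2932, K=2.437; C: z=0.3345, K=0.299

ΣzᵢKᵢ = 1.8216; Σzᵢ/Kᵢ = 1.3767.
Both exceed 1, so a two-phase solution exists.
Rachford–Rice: g(ψ) = Σ zᵢ(Kᵢ−1)/(1+ψ(Kᵢ−1)) = 0.
Newton–Raphson from ψ = 0.5:
  ψ = 0.5000: g = 0.22681, g' = -0.9100 → ψ = 0.7492
  ψ = 0.7492: g = -0.01226, g' = -1.0782 → ψ = 0.7379
  ψ = 0.7379: g = -0.00010, g' = -1.0602 → ψ = 0.7378
Converged at ψ = 0.7378.

two-phase, V/F = 0.7378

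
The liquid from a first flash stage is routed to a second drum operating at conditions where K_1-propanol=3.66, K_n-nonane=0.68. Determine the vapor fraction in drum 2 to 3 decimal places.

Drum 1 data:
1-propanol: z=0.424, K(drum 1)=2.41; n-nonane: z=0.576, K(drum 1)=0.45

V/F (drum 2) = 0.606

Drum 1:
Let ψ₁ = V/F and solve Σ zᵢ(Kᵢ−1)/(1+ψ₁(Kᵢ−1)) = 0.
Feasibility: ΣzᵢKᵢ = 1.281, Σzᵢ/Kᵢ = 1.456 — both > 1, two phases present.
Binary case is linear: z₁(K₁−1)(1+ψ₁(K₂−1)) + z₂(K₂−1)(1+ψ₁(K₁−1)) = 0
⇒ ψ₁ = [z₁(K₁−1)+z₂(K₂−1)] / [−(K₁−1)(K₂−1)] = 0.2810/0.7755 = 0.362
Drum-1 compositions:
  1-propanol: x = 0.281, y = 0.676
  n-nonane: x = 0.719, y = 0.324
Drum-2 feed = drum-1 liquid: z₂ = (0.2806, 0.7194).
Drum 2:
Rachford–Rice: g(ψ₂) = Σ zᵢ(Kᵢ−1)/(1+ψ₂(Kᵢ−1)) = 0.
Feasibility: ΣzᵢKᵢ = 1.516, Σzᵢ/Kᵢ = 1.135 — both > 1, two phases present.
Binary case is linear: z₁(K₁−1)(1+ψ₂(K₂−1)) + z₂(K₂−1)(1+ψ₂(K₁−1)) = 0
⇒ ψ₂ = [z₁(K₁−1)+z₂(K₂−1)] / [−(K₁−1)(K₂−1)] = 0.5162/0.8512 = 0.606
  1-propanol: x = 0.107, y = 0.393
  n-nonane: x = 0.893, y = 0.607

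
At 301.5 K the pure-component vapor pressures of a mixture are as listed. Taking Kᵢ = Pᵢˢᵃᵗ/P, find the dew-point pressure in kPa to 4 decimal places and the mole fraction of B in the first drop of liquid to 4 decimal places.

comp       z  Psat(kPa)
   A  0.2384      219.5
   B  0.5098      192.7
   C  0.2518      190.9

Pdew = 197.9930 kPa, x_B = 0.5238

At the dew point ψ → 1, so Σzᵢ/Kᵢ = 1 with Kᵢ = Pᵢˢᵃᵗ/P ⇒ 1/P = Σzᵢ/Pᵢˢᵃᵗ.
1/P = 0.2384/219.5 + 0.5098/192.7 + 0.2518/190.9 = 0.0050507 ⇒ P = 197.9930 kPa
xᵢ = zᵢP/Pᵢˢᵃᵗ ⇒ x_B = 0.5098·197.9930/192.7 = 0.5238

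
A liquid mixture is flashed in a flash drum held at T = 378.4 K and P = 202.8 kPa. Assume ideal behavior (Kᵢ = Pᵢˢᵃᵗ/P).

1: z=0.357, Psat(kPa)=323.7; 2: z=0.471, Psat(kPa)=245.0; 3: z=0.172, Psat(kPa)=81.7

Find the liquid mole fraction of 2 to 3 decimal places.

Raoult's law: Kᵢ = Pᵢˢᵃᵗ/P = Pᵢˢᵃᵗ/202.8.
  K_1 = 323.7/202.8 = 1.59615, K_2 = 245.0/202.8 = 1.20809, K_3 = 81.7/202.8 = 0.40286
Material balance + equilibrium reduce to Σ zᵢ(Kᵢ−1)/(1+β(Kᵢ−1)) = 0.
g(0) = ΣzᵢKᵢ − 1 = 0.208 and g(1) = 1 − Σzᵢ/Kᵢ = -0.040, so a root lies in (0, 1).
Iterate (Newton) starting at β = 0.5:
  β = 0.500: g = 0.1063, g' = -0.217 → β = 0.991
  β = 0.991: g = -0.0364, g' = -0.432 → β = 0.906
  β = 0.906: g = -0.0032, g' = -0.359 → β = 0.897
Converged at β = 0.897.
Compositions from xᵢ = zᵢ/(1+β(Kᵢ−1)), yᵢ = Kᵢxᵢ:
  1: x = 0.233, y = 0.371
  2: x = 0.397, y = 0.479
  3: x = 0.371, y = 0.149

x_2 = 0.397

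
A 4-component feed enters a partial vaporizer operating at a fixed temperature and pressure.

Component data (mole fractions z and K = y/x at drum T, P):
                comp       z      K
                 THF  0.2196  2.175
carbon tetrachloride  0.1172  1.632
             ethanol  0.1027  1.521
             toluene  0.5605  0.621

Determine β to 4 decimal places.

β = 0.4971

Rachford–Rice: g(β) = Σ zᵢ(Kᵢ−1)/(1+β(Kᵢ−1)) = 0.
g(0) = ΣzᵢKᵢ − 1 = 0.1732 and g(1) = 1 − Σzᵢ/Kᵢ = -0.1429, so a root lies in (0, 1).
Newton iteration, β⁰ = 0.5:
  β = 0.5000: g = -0.00082, g' = -0.2874 → β = 0.4971
Converged at β = 0.4971.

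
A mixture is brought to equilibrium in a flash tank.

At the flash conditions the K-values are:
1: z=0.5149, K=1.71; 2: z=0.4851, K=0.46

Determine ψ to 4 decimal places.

Material balance + equilibrium reduce to Σ zᵢ(Kᵢ−1)/(1+ψ(Kᵢ−1)) = 0.
Check two-phase: ΣzᵢKᵢ = 1.1036 > 1 and Σzᵢ/Kᵢ = 1.3557 > 1, so g(0) = 0.1036 > 0 and g(1) = -0.3557 < 0.
Binary case is linear: z₁(K₁−1)(1+ψ(K₂−1)) + z₂(K₂−1)(1+ψ(K₁−1)) = 0
⇒ ψ = [z₁(K₁−1)+z₂(K₂−1)] / [−(K₁−1)(K₂−1)] = 0.10362/0.38340 = 0.2703

ψ = 0.2703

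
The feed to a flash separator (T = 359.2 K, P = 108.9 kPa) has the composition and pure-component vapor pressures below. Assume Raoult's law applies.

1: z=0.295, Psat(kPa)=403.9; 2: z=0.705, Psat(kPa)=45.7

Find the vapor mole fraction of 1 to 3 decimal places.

Raoult's law: Kᵢ = Pᵢˢᵃᵗ/P = Pᵢˢᵃᵗ/108.9.
  K_1 = 403.9/108.9 = 3.70891, K_2 = 45.7/108.9 = 0.41965
Rachford–Rice: g(β) = Σ zᵢ(Kᵢ−1)/(1+β(Kᵢ−1)) = 0.
g(0) = ΣzᵢKᵢ − 1 = 0.390 and g(1) = 1 − Σzᵢ/Kᵢ = -0.760, so a root lies in (0, 1).
Binary case is linear: z₁(K₁−1)(1+β(K₂−1)) + z₂(K₂−1)(1+β(K₁−1)) = 0
⇒ β = [z₁(K₁−1)+z₂(K₂−1)] / [−(K₁−1)(K₂−1)] = 0.3900/1.5721 = 0.248
Compositions from xᵢ = zᵢ/(1+β(Kᵢ−1)), yᵢ = Kᵢxᵢ:
  1: x = 0.176, y = 0.654
  2: x = 0.824, y = 0.346

y_1 = 0.654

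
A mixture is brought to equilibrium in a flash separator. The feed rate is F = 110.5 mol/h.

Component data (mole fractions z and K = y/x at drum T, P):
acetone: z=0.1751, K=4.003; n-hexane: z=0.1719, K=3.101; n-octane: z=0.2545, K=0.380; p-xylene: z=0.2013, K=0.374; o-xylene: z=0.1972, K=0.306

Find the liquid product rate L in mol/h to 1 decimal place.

Newton–Raphson from β = 0.67:
  β = 0.6700: g = -0.41818, g' = -1.1570 → β = 0.3086
  β = 0.3086: g = -0.03343, g' = -1.1292 → β = 0.2790
  β = 0.2790: g = 0.00064, g' = -1.1740 → β = 0.2795
Converged at β = 0.2795.
Then V = β·F = 0.2795·110.5 = 30.9 mol/h and L = F − V = 79.6 mol/h.

L = 79.6 mol/h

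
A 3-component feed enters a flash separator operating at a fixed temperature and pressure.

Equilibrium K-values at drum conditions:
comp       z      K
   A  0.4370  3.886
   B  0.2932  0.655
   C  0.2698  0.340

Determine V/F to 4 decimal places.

V/F = 0.6457

Material balance + equilibrium reduce to Σ zᵢ(Kᵢ−1)/(1+V/F(Kᵢ−1)) = 0.
Check two-phase: ΣzᵢKᵢ = 1.9820 > 1 and Σzᵢ/Kᵢ = 1.3536 > 1, so g(0) = 0.9820 > 0 and g(1) = -0.3536 < 0.
Iterate (Newton) starting at V/F = 0.41:
  V/F = 0.4100: g = 0.21571, g' = -1.0318 → V/F = 0.6191
  V/F = 0.6191: g = 0.02288, g' = -0.8612 → V/F = 0.6456
  V/F = 0.6456: g = 0.00004, g' = -0.8586 → V/F = 0.6457
Converged at V/F = 0.6457.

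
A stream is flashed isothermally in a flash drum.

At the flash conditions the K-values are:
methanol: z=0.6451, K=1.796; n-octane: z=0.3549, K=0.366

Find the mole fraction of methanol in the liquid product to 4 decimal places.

Rachford–Rice: g(ψ) = Σ zᵢ(Kᵢ−1)/(1+ψ(Kᵢ−1)) = 0.
Feasibility: ΣzᵢKᵢ = 1.2885, Σzᵢ/Kᵢ = 1.3289 — both > 1, two phases present.
Binary case is linear: z₁(K₁−1)(1+ψ(K₂−1)) + z₂(K₂−1)(1+ψ(K₁−1)) = 0
⇒ ψ = [z₁(K₁−1)+z₂(K₂−1)] / [−(K₁−1)(K₂−1)] = 0.28849/0.50466 = 0.5717
Compositions from xᵢ = zᵢ/(1+ψ(Kᵢ−1)), yᵢ = Kᵢxᵢ:
  methanol: x = 0.4434, y = 0.7963
  n-octane: x = 0.5566, y = 0.2037

x_methanol = 0.4434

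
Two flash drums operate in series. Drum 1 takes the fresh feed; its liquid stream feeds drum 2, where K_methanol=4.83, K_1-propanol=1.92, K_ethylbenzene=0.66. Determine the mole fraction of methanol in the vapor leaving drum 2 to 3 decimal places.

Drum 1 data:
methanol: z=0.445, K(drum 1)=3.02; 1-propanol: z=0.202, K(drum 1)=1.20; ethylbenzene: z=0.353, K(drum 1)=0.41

y_methanol (drum 2) = 0.236

Drum 1:
Iterate (Newton) starting at ψ₁ = 0.63:
  ψ₁ = 0.630: g = 0.0999, g' = -0.669 → ψ₁ = 0.779
  ψ₁ = 0.779: g = -0.0014, g' = -0.701 → ψ₁ = 0.777
Converged at ψ₁ = 0.777.
Drum-1 compositions:
  methanol: x = 0.173, y = 0.523
  1-propanol: x = 0.175, y = 0.210
  ethylbenzene: x = 0.652, y = 0.267
Drum-2 feed = drum-1 liquid: z₂ = (0.1731, 0.1748, 0.6520).
Drum 2:
Iterate (Newton) starting at ψ₂ = 0.5:
  ψ₂ = 0.500: g = 0.0705, g' = -0.478 → ψ₂ = 0.648
  ψ₂ = 0.648: g = 0.0070, g' = -0.392 → ψ₂ = 0.666
Converged at ψ₂ = 0.666.
  methanol: x = 0.049, y = 0.236
  1-propanol: x = 0.108, y = 0.208
  ethylbenzene: x = 0.843, y = 0.556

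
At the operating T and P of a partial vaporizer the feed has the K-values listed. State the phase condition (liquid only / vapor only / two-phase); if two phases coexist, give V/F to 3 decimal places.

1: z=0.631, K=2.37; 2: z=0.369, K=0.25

ΣzᵢKᵢ = 1.588; Σzᵢ/Kᵢ = 1.742.
Both exceed 1, so a two-phase solution exists.
Binary case is linear: z₁(K₁−1)(1+ψ(K₂−1)) + z₂(K₂−1)(1+ψ(K₁−1)) = 0
⇒ ψ = [z₁(K₁−1)+z₂(K₂−1)] / [−(K₁−1)(K₂−1)] = 0.5877/1.0275 = 0.572

two-phase, V/F = 0.572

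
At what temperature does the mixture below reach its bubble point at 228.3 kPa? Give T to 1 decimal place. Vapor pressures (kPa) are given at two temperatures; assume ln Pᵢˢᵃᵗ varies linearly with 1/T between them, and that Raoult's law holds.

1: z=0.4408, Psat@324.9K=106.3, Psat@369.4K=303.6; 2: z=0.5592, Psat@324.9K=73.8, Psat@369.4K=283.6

T = 359.3 K

Bubble-point temperature: ΣzᵢPᵢˢᵃᵗ(T) = P. Interpolate ln Pᵢˢᵃᵗ = aᵢ + bᵢ/T.
  T = 324.9 K: ΣzᵢPᵢˢᵃᵗ = 88.13 kPa
  T = 369.4 K: ΣzᵢPᵢˢᵃᵗ = 292.42 kPa
  T = 347.1 K: ΣzᵢPᵢˢᵃᵗ = 166.14 kPa
  T = 358.2 K: ΣzᵢPᵢˢᵃᵗ = 221.95 kPa
  T = 363.8 K: ΣzᵢPᵢˢᵃᵗ = 255.26 kPa
  T = 361.0 K: ΣzᵢPᵢˢᵃᵗ = 238.14 kPa
Interpolating between 358.2 K and 361.0 K gives T ≈ 359.3 K.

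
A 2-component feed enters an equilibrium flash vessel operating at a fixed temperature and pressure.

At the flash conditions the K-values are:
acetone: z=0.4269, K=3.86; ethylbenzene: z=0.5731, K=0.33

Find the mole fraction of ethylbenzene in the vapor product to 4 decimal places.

y_ethylbenzene = 0.2674

Material balance + equilibrium reduce to Σ zᵢ(Kᵢ−1)/(1+ψ(Kᵢ−1)) = 0.
Feasibility: ΣzᵢKᵢ = 1.8370, Σzᵢ/Kᵢ = 1.8473 — both > 1, two phases present.
Iterate (Newton) starting at ψ = 0.5:
  ψ = 0.5000: g = -0.07497, g' = -1.1731 → ψ = 0.4361
  ψ = 0.4361: g = 0.00082, g' = -1.2050 → ψ = 0.4368
Converged at ψ = 0.4368.
Compositions from xᵢ = zᵢ/(1+ψ(Kᵢ−1)), yᵢ = Kᵢxᵢ:
  acetone: x = 0.1898, y = 0.7326
  ethylbenzene: x = 0.8102, y = 0.2674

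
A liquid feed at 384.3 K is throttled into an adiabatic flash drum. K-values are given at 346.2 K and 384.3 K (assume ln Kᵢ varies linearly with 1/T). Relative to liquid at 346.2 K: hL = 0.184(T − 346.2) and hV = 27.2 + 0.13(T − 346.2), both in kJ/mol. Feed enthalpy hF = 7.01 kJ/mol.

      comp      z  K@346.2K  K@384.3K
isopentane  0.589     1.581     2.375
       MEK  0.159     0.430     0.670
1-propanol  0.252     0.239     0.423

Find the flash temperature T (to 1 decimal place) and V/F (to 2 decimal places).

T = 349.6 K, V/F = 0.24

Adiabatic flash: solve Rachford–Rice at each trial T, then check hF = ψ·hV(T) + (1−ψ)·hL(T).
  T = 346.2 K: K = (1.581, 0.430, 0.239), RR gives ψ = 0.148, H_out = 4.027 kJ/mol
  T = 384.3 K: K = (2.375, 0.670, 0.423), RR gives ψ = 0.875, H_out = 29.017 kJ/mol
  T = 365.2 K: K = (1.957, 0.543, 0.322), RR gives ψ = 0.550, H_out = 17.896 kJ/mol
  T = 355.7 K: K = (1.764, 0.485, 0.279), RR gives ψ = 0.373, H_out = 11.710 kJ/mol
  T = 350.9 K: K = (1.670, 0.457, 0.258), RR gives ψ = 0.269, H_out = 8.100 kJ/mol
  T = 348.5 K: K = (1.624, 0.443, 0.248), RR gives ψ = 0.210, H_out = 6.102 kJ/mol
Linear interpolation between T = 348.5 (H_out = 6.102) and T = 350.9 (H_out = 8.100) on hF = 7.01 gives T ≈ 349.6 K, at which ψ = 0.24.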